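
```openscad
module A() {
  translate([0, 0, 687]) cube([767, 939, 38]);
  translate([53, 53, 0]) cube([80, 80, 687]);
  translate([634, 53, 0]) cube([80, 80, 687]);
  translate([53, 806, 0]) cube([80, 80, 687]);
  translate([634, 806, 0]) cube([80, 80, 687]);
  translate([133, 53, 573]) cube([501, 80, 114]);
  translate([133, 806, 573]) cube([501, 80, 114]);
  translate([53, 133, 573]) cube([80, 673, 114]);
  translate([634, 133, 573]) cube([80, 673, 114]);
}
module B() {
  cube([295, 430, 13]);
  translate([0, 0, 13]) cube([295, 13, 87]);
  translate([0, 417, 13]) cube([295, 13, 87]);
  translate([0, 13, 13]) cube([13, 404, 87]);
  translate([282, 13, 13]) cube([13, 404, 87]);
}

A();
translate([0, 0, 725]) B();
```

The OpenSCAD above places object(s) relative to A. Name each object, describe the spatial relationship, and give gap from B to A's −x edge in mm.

The open box's min-x is at 0; the table's min-x is 0; gap = 0 mm.

A is a table. B is an open box. The open box is on top of the table. The gap from the open box to the table's −x edge is 0 mm.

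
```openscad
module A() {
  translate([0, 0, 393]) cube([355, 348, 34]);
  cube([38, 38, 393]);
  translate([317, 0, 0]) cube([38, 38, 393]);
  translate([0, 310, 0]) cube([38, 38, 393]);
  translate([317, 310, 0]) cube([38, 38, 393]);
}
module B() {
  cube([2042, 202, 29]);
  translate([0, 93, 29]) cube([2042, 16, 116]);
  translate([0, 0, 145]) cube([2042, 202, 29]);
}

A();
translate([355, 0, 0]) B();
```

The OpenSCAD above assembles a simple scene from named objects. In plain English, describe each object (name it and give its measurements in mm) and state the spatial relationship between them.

A is a four-legged stool. The seat is 355×348 mm, 34 mm thick, top at z = 427 mm. It stands on four square legs, each 38×38 mm in cross-section, from z = 0 to the seat underside, each flush with a corner of the seat.

B is an I-beam lying along x, 2042 mm long. Overall section height 174 mm. Two flanges 202 mm wide (y) and 29 mm thick, one on the floor and one at the top; a web 16 mm thick runs between them, centred on the flange width.

The I-beam is against the stool's +x side, with their −y faces flush.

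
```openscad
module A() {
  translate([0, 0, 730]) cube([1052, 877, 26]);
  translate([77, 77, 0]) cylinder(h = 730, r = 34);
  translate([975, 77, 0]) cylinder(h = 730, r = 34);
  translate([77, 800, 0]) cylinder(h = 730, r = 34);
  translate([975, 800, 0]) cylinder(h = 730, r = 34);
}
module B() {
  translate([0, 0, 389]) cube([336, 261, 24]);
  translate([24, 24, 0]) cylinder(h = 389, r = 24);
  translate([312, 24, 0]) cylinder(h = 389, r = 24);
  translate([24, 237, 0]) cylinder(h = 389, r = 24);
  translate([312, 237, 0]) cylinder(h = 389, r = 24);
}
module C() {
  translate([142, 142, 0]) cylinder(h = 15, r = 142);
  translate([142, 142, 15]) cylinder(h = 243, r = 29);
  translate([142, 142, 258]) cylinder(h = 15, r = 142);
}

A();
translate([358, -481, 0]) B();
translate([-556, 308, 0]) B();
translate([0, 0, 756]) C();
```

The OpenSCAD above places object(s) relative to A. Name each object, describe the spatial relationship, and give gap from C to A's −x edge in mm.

A is a table. B is a stool. C is a spool. Two stools sit around the table at the −y, −x sides. The spool is on top of the table. The gap from the spool to the table's −x edge is 0 mm.

The spool's min-x is at 0; the table's min-x is 0; gap = 0 mm.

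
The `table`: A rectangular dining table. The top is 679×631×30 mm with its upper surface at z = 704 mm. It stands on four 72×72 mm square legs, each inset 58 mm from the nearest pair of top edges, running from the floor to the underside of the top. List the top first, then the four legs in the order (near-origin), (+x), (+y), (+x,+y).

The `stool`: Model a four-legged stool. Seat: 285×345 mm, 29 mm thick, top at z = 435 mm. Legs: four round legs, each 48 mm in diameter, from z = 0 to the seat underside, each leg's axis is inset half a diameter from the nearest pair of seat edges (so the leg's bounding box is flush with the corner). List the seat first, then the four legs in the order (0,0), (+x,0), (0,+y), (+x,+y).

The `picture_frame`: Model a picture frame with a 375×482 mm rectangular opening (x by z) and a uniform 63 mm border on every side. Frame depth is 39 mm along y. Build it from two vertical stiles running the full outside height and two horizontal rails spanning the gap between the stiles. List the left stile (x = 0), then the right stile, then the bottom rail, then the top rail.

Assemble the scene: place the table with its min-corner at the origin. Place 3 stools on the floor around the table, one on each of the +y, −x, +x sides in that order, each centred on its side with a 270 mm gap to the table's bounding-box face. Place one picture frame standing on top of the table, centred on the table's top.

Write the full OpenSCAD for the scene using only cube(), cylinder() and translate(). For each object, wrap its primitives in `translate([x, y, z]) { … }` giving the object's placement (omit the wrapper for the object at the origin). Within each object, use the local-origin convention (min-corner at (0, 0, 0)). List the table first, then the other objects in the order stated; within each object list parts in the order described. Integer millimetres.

translate([0, 0, 674]) cube([679, 631, 30]);
translate([58, 58, 0]) cube([72, 72, 674]);
translate([549, 58, 0]) cube([72, 72, 674]);
translate([58, 501, 0]) cube([72, 72, 674]);
translate([549, 501, 0]) cube([72, 72, 674]);
translate([197, 901, 0]) {
  translate([0, 0, 406]) cube([285, 345, 29]);
  translate([24, 24, 0]) cylinder(h = 406, r = 24);
  translate([261, 24, 0]) cylinder(h = 406, r = 24);
  translate([24, 321, 0]) cylinder(h = 406, r = 24);
  translate([261, 321, 0]) cylinder(h = 406, r = 24);
}
translate([-555, 143, 0]) {
  translate([0, 0, 406]) cube([285, 345, 29]);
  translate([24, 24, 0]) cylinder(h = 406, r = 24);
  translate([261, 24, 0]) cylinder(h = 406, r = 24);
  translate([24, 321, 0]) cylinder(h = 406, r = 24);
  translate([261, 321, 0]) cylinder(h = 406, r = 24);
}
translate([949, 143, 0]) {
  translate([0, 0, 406]) cube([285, 345, 29]);
  translate([24, 24, 0]) cylinder(h = 406, r = 24);
  translate([261, 24, 0]) cylinder(h = 406, r = 24);
  translate([24, 321, 0]) cylinder(h = 406, r = 24);
  translate([261, 321, 0]) cylinder(h = 406, r = 24);
}
translate([89, 296, 704]) {
  cube([63, 39, 608]);
  translate([438, 0, 0]) cube([63, 39, 608]);
  translate([63, 0, 0]) cube([375, 39, 63]);
  translate([63, 0, 545]) cube([375, 39, 63]);
}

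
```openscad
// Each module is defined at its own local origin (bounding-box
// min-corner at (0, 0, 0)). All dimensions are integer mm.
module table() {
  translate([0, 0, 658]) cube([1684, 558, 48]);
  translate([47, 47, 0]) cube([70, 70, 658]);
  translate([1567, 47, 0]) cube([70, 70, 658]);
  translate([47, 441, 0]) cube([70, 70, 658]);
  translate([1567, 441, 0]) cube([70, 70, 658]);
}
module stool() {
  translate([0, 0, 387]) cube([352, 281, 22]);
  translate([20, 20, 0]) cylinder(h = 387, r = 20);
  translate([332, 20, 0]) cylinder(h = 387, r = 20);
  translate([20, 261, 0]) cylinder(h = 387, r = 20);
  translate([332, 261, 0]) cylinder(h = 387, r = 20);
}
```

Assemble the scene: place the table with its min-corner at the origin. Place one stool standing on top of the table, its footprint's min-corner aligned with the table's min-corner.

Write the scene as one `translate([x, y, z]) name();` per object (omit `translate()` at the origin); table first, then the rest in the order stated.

table();
translate([0, 0, 706]) stool();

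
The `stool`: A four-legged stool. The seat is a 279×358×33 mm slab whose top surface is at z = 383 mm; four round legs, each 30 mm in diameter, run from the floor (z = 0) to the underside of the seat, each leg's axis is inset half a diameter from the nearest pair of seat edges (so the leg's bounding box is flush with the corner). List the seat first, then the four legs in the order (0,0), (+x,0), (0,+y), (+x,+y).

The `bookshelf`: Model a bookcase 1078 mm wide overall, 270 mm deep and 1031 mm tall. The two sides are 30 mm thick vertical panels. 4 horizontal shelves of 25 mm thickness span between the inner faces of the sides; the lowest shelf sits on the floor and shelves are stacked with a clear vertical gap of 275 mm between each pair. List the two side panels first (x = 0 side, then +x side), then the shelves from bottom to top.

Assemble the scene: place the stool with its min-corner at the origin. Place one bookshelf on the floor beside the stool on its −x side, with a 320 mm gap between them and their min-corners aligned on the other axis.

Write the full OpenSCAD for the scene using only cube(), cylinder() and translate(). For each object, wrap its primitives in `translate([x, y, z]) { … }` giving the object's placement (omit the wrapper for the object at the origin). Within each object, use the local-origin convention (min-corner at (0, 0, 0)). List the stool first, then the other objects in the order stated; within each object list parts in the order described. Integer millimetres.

translate([0, 0, 350]) cube([279, 358, 33]);
translate([15, 15, 0]) cylinder(h = 350, r = 15);
translate([264, 15, 0]) cylinder(h = 350, r = 15);
translate([15, 343, 0]) cylinder(h = 350, r = 15);
translate([264, 343, 0]) cylinder(h = 350, r = 15);
translate([-1398, 0, 0]) {
  cube([30, 270, 1031]);
  translate([1048, 0, 0]) cube([30, 270, 1031]);
  translate([30, 0, 0]) cube([1018, 270, 25]);
  translate([30, 0, 300]) cube([1018, 270, 25]);
  translate([30, 0, 600]) cube([1018, 270, 25]);
  translate([30, 0, 900]) cube([1018, 270, 25]);
}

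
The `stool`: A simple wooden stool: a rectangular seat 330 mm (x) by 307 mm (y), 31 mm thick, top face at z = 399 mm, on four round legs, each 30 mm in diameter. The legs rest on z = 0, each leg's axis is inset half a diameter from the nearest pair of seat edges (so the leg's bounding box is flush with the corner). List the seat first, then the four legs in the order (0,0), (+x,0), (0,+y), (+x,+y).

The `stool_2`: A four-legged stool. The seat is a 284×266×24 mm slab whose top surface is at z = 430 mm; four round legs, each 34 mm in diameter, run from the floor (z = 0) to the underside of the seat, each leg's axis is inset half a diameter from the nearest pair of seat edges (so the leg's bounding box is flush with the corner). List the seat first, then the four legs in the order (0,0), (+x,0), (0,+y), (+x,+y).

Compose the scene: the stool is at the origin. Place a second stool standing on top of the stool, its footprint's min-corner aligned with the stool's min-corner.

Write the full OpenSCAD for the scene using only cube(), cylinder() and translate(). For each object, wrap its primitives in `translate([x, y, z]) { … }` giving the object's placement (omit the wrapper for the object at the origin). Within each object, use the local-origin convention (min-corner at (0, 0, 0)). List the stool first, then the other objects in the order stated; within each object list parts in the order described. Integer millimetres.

translate([0, 0, 368]) cube([330, 307, 31]);
translate([15, 15, 0]) cylinder(h = 368, r = 15);
translate([315, 15, 0]) cylinder(h = 368, r = 15);
translate([15, 292, 0]) cylinder(h = 368, r = 15);
translate([315, 292, 0]) cylinder(h = 368, r = 15);
translate([0, 0, 399]) {
  translate([0, 0, 406]) cube([284, 266, 24]);
  translate([17, 17, 0]) cylinder(h = 406, r = 17);
  translate([267, 17, 0]) cylinder(h = 406, r = 17);
  translate([17, 249, 0]) cylinder(h = 406, r = 17);
  translate([267, 249, 0]) cylinder(h = 406, r = 17);
}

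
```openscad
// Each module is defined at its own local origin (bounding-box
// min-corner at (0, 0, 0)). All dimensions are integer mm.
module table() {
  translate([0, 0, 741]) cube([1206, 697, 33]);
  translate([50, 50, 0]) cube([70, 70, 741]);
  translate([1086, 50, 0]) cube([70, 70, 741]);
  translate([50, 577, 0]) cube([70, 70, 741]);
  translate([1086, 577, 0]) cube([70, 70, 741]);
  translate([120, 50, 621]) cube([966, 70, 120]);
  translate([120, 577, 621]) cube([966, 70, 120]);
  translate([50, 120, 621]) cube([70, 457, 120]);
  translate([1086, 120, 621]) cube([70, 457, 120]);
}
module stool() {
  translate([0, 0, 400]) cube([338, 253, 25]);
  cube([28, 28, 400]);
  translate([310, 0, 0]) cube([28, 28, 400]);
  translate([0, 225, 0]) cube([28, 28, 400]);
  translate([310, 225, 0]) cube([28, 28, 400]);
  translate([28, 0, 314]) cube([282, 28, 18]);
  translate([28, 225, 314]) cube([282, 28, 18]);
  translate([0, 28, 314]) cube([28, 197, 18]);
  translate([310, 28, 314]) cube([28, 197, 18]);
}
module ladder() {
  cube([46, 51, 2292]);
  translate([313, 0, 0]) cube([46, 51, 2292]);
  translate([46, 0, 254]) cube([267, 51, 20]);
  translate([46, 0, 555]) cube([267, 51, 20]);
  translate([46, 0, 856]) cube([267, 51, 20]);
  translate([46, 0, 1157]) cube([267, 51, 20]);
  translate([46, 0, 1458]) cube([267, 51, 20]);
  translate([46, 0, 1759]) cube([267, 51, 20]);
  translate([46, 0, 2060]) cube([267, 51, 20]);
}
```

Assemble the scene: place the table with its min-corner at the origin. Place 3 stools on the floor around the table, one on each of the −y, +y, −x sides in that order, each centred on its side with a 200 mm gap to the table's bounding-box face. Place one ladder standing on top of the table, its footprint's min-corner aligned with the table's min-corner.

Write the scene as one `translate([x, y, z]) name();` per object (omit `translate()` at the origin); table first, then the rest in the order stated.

table();
translate([434, -453, 0]) stool();
translate([434, 897, 0]) stool();
translate([-538, 222, 0]) stool();
translate([0, 0, 774]) ladder();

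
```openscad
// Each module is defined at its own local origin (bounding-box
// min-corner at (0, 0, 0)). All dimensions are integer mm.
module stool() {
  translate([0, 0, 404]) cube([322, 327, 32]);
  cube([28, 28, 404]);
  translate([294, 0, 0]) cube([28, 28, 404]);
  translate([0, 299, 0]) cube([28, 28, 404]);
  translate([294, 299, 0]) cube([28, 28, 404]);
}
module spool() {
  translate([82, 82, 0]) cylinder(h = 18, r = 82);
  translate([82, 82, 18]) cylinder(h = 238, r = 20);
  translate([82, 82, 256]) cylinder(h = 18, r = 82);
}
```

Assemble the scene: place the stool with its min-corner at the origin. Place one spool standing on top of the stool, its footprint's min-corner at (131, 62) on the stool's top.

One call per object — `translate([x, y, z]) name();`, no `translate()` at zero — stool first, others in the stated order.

stool();
translate([131, 62, 436]) spool();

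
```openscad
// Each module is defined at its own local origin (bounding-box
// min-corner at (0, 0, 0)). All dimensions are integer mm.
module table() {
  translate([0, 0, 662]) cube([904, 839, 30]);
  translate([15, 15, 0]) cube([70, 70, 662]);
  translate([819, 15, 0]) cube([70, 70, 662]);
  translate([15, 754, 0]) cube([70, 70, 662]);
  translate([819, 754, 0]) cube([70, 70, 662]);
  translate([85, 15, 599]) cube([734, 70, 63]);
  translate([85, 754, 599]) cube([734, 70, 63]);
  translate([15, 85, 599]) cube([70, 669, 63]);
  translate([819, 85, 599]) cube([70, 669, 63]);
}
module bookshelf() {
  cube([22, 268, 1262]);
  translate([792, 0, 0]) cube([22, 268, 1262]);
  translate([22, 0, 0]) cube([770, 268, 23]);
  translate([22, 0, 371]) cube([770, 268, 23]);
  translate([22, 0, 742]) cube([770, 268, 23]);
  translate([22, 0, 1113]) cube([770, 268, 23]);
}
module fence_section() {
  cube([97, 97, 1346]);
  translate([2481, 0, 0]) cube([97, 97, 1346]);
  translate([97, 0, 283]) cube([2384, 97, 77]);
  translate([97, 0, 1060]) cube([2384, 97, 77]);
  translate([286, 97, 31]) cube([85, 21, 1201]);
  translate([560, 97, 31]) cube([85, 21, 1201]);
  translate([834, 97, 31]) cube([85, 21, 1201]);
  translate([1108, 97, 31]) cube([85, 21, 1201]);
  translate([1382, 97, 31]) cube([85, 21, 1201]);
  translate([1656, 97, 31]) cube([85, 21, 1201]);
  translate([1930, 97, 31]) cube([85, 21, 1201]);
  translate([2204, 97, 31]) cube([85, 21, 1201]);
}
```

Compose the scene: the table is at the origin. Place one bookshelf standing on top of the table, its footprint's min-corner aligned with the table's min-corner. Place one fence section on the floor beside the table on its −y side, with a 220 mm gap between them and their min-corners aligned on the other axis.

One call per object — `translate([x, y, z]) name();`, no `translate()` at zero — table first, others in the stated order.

table();
translate([0, 0, 692]) bookshelf();
translate([0, -338, 0]) fence_section();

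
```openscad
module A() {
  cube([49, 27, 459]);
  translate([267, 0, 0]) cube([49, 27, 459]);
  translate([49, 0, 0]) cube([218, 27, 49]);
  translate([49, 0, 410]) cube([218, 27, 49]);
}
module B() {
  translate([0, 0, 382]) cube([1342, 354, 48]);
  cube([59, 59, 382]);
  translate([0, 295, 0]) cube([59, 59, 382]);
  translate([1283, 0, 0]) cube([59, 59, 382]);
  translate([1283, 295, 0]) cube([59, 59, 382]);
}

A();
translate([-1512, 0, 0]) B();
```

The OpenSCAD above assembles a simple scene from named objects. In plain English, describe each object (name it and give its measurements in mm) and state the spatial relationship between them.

A is a picture frame with a 218×361 mm rectangular opening (x by z) and a uniform 49 mm border on every side. Frame depth is 27 mm along y. It is built from two vertical stiles running the full outside height and two horizontal rails spanning the gap between the stiles.

B is a bench: a 1342×354 mm seat slab, 48 mm thick, top at z = 430 mm, on four 59×59 mm square legs flush with the seat corners and standing on z = 0.

The bench is on the floor beside the picture frame on its −x side.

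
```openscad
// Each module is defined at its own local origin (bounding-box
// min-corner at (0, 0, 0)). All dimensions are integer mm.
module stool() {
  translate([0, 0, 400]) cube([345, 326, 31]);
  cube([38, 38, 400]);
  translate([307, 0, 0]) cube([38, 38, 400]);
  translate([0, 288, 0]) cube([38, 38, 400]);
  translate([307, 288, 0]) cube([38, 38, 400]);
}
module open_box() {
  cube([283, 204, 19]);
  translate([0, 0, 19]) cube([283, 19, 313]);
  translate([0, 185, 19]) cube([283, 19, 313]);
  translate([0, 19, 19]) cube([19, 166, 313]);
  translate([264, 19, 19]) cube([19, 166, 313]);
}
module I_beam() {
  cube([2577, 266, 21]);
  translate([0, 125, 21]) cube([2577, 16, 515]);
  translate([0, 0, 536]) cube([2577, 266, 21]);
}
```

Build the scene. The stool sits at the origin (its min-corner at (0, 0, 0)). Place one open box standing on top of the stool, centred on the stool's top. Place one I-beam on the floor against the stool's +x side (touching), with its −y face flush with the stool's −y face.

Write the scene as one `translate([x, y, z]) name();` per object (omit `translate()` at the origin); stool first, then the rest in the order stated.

stool();
translate([31, 61, 431]) open_box();
translate([345, 0, 0]) I_beam();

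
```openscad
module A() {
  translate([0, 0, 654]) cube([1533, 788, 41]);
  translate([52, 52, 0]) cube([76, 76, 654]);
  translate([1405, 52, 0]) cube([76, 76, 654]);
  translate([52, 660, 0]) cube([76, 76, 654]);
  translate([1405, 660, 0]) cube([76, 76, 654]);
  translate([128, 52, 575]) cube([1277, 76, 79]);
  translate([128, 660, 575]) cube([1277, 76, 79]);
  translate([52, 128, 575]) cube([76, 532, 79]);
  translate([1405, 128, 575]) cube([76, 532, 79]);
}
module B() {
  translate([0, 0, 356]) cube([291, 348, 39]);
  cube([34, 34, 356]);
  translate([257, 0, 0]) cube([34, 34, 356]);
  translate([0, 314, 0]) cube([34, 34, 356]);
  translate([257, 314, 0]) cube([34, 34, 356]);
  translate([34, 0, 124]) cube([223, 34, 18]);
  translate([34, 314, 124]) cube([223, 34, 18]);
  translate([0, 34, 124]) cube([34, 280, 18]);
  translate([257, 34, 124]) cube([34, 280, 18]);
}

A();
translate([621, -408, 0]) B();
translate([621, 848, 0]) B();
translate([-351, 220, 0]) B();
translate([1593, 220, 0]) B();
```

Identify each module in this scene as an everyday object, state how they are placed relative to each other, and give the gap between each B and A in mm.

A is a table. B is a stool. Four stools sit around the table at the −y, +y, −x, +x sides. The gap between each stool and the table is 60 mm.

Each stool's nearest face is 60 mm from the table's bounding box.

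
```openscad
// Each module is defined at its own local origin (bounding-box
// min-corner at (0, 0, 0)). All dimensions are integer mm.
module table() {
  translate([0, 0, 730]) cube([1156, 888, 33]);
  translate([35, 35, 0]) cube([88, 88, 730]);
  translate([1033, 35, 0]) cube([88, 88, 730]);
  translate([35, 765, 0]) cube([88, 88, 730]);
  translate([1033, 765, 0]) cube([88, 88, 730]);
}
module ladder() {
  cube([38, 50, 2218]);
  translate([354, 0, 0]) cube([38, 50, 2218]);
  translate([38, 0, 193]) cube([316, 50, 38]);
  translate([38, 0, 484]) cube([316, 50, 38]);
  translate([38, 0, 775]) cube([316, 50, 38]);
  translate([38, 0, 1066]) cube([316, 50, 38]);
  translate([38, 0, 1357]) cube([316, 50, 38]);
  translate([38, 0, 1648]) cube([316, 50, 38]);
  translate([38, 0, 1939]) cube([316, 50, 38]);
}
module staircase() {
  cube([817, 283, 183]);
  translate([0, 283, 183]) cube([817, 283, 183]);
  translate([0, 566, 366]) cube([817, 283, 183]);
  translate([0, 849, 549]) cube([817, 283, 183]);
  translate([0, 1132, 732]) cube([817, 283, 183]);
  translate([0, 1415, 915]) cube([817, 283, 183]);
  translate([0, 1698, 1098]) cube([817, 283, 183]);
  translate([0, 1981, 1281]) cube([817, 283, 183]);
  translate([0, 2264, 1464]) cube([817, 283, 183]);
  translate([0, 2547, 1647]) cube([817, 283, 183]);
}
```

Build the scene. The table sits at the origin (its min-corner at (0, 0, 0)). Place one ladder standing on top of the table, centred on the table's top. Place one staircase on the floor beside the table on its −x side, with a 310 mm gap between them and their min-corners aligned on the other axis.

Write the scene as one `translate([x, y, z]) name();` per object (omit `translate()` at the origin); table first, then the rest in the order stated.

table();
translate([382, 419, 763]) ladder();
translate([-1127, 0, 0]) staircase();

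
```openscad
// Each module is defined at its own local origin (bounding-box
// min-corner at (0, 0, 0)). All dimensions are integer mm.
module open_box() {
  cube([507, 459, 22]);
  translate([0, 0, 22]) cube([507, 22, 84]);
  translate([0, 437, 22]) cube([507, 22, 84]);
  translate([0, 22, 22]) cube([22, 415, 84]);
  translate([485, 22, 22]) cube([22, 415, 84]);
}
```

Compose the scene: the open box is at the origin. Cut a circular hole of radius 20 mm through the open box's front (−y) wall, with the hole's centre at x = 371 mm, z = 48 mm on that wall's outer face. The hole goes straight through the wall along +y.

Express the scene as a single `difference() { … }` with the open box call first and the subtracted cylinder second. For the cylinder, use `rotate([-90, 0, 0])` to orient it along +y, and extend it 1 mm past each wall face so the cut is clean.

difference() {
  open_box();
  translate([371, -1, 48]) rotate([-90, 0, 0]) cylinder(h = 24, r = 20);
}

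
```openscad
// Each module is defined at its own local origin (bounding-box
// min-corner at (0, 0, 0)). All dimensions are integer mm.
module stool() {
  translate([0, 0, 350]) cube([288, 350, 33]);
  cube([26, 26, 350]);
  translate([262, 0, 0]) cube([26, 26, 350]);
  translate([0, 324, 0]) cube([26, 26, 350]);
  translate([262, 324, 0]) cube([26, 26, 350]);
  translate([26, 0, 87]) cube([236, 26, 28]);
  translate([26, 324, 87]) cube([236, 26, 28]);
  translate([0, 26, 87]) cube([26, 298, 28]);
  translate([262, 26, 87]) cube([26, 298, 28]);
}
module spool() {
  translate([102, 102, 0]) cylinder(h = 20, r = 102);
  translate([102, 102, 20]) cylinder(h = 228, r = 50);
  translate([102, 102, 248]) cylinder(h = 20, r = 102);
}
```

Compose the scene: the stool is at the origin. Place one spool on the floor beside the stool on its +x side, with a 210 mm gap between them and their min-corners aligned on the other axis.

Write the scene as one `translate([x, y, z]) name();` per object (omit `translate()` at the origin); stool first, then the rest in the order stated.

stool();
translate([498, 0, 0]) spool();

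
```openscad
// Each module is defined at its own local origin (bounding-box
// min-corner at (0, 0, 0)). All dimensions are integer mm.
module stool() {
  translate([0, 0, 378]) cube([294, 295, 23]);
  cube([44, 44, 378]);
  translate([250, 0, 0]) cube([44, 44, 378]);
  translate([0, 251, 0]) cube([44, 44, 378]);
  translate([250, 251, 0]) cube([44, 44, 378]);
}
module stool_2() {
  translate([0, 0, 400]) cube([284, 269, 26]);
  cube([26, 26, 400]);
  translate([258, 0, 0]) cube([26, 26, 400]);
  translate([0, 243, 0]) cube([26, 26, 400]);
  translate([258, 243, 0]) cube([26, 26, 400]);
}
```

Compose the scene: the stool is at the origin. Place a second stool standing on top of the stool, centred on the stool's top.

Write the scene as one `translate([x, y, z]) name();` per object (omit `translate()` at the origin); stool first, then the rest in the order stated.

stool();
translate([5, 13, 401]) stool_2();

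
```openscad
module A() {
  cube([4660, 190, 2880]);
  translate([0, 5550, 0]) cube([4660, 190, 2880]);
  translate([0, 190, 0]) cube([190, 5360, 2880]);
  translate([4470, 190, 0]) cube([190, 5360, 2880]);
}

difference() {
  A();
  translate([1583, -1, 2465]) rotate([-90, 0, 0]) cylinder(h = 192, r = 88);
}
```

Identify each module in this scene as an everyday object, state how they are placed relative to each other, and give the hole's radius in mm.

A is a house frame. The house frame has a circular hole through its front wall. The hole's radius is 88 mm.

The subtracted cylinder has r = 88 mm.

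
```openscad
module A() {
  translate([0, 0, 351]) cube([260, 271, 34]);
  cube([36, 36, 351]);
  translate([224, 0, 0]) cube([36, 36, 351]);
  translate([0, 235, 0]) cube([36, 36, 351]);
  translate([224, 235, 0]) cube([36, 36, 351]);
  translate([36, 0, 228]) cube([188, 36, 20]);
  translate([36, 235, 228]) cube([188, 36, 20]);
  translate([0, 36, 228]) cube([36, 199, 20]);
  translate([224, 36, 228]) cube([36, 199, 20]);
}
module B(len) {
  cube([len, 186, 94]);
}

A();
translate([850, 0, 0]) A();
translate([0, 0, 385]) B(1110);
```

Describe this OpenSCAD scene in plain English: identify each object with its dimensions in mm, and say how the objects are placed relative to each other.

A is a simple wooden stool: a rectangular seat 260 mm (x) by 271 mm (y), 34 mm thick, top face at z = 385 mm, on four square legs, each 36×36 mm in cross-section. The legs rest on z = 0, each flush with a corner of the seat. Four stretchers, 36 mm wide and 20 mm tall, connect adjacent legs with their undersides at z = 228 mm, each running between the inner faces of the legs it joins and aligned with the legs' outer faces on the other axis.

B is a rectangular beam 1110 mm long (x), 186 mm deep (y), 94 mm thick (z).

The beam spans the tops of two stools placed 590 mm apart, resting at z = 385 mm.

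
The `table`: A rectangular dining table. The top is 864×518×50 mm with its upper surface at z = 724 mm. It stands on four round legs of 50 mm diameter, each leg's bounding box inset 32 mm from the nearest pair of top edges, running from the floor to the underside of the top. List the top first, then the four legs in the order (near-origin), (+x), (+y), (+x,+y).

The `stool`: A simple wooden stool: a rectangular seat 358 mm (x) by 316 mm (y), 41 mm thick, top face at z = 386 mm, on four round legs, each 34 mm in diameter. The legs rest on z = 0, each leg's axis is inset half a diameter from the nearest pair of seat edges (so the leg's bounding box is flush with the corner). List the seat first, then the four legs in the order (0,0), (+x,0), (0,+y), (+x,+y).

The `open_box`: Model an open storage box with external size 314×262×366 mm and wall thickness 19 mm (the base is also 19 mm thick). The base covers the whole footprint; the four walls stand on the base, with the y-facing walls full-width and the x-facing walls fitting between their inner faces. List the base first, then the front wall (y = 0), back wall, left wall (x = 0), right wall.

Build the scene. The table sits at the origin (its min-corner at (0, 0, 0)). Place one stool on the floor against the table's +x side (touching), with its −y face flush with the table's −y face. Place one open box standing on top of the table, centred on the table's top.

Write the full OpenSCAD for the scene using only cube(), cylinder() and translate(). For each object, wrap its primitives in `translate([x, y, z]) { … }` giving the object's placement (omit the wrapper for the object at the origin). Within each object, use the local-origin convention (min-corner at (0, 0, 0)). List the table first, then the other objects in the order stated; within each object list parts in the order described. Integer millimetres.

translate([0, 0, 674]) cube([864, 518, 50]);
translate([57, 57, 0]) cylinder(h = 674, r = 25);
translate([807, 57, 0]) cylinder(h = 674, r = 25);
translate([57, 461, 0]) cylinder(h = 674, r = 25);
translate([807, 461, 0]) cylinder(h = 674, r = 25);
translate([864, 0, 0]) {
  translate([0, 0, 345]) cube([358, 316, 41]);
  translate([17, 17, 0]) cylinder(h = 345, r = 17);
  translate([341, 17, 0]) cylinder(h = 345, r = 17);
  translate([17, 299, 0]) cylinder(h = 345, r = 17);
  translate([341, 299, 0]) cylinder(h = 345, r = 17);
}
translate([275, 128, 724]) {
  cube([314, 262, 19]);
  translate([0, 0, 19]) cube([314, 19, 347]);
  translate([0, 243, 19]) cube([314, 19, 347]);
  translate([0, 19, 19]) cube([19, 224, 347]);
  translate([295, 19, 19]) cube([19, 224, 347]);
}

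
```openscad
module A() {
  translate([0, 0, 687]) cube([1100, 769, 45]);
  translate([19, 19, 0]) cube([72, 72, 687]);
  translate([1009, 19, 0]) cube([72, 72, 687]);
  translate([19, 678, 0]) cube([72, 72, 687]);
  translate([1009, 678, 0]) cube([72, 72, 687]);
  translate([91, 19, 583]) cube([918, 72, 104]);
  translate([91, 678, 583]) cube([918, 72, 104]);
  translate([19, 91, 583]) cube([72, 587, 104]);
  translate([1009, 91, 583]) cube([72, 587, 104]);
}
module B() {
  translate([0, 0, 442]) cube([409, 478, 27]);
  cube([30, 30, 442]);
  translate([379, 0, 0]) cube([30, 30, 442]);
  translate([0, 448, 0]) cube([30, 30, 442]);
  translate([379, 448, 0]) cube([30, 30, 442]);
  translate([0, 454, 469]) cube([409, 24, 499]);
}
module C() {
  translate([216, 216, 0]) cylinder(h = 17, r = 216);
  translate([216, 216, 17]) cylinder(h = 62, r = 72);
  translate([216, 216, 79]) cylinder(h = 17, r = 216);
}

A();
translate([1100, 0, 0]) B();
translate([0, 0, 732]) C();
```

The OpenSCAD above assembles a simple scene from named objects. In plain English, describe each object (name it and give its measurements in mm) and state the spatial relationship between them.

A is a table: top 1100 mm (x) × 769 mm (y), 45 mm thick, upper face at z = 732 mm, on four 72×72 mm square legs, each inset 19 mm from the nearest pair of top edges, running from z = 0 to the bottom of the top. Four apron rails, 72 mm thick and 104 mm tall, run between adjacent legs with their top edges flush with the underside of the top and their outer faces flush with the legs' outer faces.

B is a chair. The seat is a 409×478×27 mm slab with its top at z = 469 mm, on four 30×30 mm corner legs (flush with the seat edges, standing on z = 0). A flat backrest 24 mm thick, 499 mm tall, spans the full seat width and rises from the seat top along its +y edge, rear face flush with the rear of the seat.

C is a spool: two coaxial disc flanges of radius 216 mm and thickness 17 mm, joined by a core cylinder of radius 72 mm and height 62 mm. The lower flange rests on z = 0 and the three cylinders share a vertical axis.

The chair is against the table's +x side, with their −y faces flush. The spool is on top of the table.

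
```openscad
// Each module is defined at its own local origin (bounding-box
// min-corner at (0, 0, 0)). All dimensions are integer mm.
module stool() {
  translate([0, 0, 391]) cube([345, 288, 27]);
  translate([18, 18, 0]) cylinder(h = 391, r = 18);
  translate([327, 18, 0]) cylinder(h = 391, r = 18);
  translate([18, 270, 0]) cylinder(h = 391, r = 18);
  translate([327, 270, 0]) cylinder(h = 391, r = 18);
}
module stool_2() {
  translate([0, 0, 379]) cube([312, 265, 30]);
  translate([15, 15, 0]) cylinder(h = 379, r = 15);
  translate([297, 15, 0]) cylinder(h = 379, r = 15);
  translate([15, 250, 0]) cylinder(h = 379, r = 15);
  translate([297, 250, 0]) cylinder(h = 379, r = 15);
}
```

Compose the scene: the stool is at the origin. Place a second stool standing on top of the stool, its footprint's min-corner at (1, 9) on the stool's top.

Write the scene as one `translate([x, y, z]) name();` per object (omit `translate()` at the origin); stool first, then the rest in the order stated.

stool();
translate([1, 9, 418]) stool_2();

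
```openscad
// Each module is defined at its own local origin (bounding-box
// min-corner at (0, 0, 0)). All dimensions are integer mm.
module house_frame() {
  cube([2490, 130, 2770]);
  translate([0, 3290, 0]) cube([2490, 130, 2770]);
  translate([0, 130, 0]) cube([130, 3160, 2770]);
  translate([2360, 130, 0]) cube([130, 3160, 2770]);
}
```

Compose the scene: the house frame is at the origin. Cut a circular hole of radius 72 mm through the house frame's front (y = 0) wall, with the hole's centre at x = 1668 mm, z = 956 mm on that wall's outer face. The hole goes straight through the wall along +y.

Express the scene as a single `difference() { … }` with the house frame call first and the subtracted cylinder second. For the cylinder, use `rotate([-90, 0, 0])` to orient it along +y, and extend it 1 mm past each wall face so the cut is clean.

difference() {
  house_frame();
  translate([1668, -1, 956]) rotate([-90, 0, 0]) cylinder(h = 132, r = 72);
}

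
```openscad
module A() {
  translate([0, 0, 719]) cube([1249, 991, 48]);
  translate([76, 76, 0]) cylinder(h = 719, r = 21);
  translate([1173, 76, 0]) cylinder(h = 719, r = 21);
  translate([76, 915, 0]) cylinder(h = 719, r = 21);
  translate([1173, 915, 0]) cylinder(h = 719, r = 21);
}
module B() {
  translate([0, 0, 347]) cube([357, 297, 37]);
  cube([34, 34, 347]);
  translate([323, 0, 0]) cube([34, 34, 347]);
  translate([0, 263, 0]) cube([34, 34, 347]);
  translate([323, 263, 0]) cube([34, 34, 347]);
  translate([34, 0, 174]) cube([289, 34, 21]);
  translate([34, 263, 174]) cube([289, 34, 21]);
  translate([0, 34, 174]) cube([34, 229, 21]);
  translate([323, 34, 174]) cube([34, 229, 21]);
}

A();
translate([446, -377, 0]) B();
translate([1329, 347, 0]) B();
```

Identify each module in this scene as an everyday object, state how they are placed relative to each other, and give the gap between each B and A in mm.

Each stool's nearest face is 80 mm from the table's bounding box.

A is a table. B is a stool. Two stools sit around the table at the −y, +x sides. The gap between each stool and the table is 80 mm.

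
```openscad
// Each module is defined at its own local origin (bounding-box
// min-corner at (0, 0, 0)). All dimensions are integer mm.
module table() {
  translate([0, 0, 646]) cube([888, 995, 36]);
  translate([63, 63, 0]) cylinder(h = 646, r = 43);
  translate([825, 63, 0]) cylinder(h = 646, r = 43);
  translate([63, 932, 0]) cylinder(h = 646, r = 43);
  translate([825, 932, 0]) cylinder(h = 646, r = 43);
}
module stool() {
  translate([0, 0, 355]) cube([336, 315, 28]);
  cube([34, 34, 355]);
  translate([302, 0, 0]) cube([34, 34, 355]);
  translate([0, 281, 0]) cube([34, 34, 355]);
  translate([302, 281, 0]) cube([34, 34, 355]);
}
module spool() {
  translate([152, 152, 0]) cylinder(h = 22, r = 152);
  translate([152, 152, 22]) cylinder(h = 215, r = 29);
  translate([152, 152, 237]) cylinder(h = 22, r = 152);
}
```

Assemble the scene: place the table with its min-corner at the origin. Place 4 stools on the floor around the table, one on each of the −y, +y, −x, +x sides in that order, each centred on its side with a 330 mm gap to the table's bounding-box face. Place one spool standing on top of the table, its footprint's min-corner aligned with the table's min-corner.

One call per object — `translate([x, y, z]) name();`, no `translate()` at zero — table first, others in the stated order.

table();
translate([276, -645, 0]) stool();
translate([276, 1325, 0]) stool();
translate([-666, 340, 0]) stool();
translate([1218, 340, 0]) stool();
translate([0, 0, 682]) spool();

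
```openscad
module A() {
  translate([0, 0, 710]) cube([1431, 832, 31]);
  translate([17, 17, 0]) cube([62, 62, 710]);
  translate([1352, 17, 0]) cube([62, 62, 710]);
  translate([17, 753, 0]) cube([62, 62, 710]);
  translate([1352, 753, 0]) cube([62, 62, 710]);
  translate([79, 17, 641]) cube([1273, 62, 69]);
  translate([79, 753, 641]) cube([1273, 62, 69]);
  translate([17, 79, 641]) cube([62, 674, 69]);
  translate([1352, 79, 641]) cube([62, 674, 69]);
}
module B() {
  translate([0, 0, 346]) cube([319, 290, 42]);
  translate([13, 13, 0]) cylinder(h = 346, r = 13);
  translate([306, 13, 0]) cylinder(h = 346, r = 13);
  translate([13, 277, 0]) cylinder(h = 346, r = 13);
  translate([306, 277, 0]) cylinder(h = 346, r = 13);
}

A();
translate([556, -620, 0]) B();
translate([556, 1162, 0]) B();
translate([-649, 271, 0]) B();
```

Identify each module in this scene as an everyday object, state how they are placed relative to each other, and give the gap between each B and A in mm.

A is a table. B is a stool. Three stools sit around the table at the −y, +y, −x sides. The gap between each stool and the table is 330 mm.

Each stool's nearest face is 330 mm from the table's bounding box.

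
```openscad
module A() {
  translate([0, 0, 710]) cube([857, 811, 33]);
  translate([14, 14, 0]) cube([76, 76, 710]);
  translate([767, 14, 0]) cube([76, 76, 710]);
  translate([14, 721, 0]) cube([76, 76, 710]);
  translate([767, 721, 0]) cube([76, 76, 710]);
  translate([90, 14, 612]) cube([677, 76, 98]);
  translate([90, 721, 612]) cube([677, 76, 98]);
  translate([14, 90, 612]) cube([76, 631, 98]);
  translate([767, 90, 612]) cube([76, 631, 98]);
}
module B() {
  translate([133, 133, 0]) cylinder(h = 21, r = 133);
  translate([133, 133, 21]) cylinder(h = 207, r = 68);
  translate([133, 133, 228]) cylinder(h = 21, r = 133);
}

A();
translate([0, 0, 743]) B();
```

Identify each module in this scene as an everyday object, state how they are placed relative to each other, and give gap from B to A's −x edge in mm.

The spool's min-x is at 0; the table's min-x is 0; gap = 0 mm.

A is a table. B is a spool. The spool is on top of the table. The gap from the spool to the table's −x edge is 0 mm.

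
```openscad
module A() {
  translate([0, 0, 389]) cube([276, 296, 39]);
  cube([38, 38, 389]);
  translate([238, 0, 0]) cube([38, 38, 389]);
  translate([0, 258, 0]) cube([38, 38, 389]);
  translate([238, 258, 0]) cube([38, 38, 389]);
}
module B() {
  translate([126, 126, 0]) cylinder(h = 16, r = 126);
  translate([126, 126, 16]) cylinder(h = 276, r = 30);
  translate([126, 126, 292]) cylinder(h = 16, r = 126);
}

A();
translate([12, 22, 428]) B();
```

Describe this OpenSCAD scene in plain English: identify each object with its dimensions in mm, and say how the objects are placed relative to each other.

A is a four-legged stool. The seat is 276×296 mm, 39 mm thick, top at z = 428 mm. It stands on four square legs, each 38×38 mm in cross-section, from z = 0 to the seat underside, each flush with a corner of the seat.

B is a spool: two coaxial disc flanges of radius 126 mm and thickness 16 mm, joined by a core cylinder of radius 30 mm and height 276 mm. The lower flange rests on z = 0 and the three cylinders share a vertical axis.

The spool is on top of the stool, centred.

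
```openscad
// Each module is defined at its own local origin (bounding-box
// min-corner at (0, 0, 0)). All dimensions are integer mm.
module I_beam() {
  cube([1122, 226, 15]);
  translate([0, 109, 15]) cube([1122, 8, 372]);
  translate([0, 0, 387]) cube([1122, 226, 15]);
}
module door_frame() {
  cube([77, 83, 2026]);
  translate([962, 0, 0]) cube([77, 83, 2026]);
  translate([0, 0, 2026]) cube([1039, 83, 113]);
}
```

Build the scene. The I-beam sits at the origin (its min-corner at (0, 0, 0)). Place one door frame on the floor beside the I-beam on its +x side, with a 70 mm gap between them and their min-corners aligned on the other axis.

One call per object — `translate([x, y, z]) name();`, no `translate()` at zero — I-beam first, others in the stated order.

I_beam();
translate([1192, 0, 0]) door_frame();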